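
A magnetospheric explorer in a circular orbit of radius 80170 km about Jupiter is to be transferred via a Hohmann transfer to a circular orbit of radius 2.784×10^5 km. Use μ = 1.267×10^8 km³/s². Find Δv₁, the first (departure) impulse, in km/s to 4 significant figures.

Δv₁ = 9.785 km/s

Transfer-ellipse semi-major axis a_t = (r₁ + r₂)/2 = (80170 + 2.784×10^5)/2 = 1.79285×10^5 km.
On the circular orbit at r = 80170 km, v_c = √(μ/r) = 39.754 km/s.
Vis-viva on the transfer ellipse at r = 80170 km gives v_t = √[μ(2/r − 1/a_t)] = 49.539 km/s.
Δv₁ = |v_t − v_c| = |49.539 − 39.754| = 9.785 km/s.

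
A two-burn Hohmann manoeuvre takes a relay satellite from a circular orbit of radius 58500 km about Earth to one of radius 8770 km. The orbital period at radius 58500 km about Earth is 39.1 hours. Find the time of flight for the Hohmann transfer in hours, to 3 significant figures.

t = 8.52 hours

From Kepler's third law T² = 4π²r³/μ at r = 58500 km, T = 39.1 hours = 39.1 × 3600 s = 1.4076×10^5 s: μ = 4π²r³/T² = 3.98904×10^5 km³/s².
Transfer-ellipse semi-major axis a_t = (r₁ + r₂)/2 = (58500 + 8770)/2 = 33635 km.
Half the transfer-orbit period gives t = π√(a_t³/μ) = 30680 s.
Converting: 30680 s ÷ 3600 s/hour = 8.52 hours.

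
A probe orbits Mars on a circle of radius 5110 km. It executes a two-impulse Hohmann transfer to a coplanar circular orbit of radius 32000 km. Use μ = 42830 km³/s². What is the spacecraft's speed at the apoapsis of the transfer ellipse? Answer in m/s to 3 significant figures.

v = 607 m/s

The Hohmann ellipse has a_t = (r₁ + r₂)/2 = 18555 km.
The apoapsis of the transfer ellipse is at r = 32000 km.
Vis-viva: v = √[μ(2/r − 1/a_t)] = √[42830 × (2/32000 − 1/18555)] = 0.6071 km/s.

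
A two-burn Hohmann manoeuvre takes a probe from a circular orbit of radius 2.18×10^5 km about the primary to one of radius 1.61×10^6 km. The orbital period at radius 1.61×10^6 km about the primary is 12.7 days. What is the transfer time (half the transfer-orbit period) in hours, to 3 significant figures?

t = 65.2 hours

From Kepler's third law T² = 4π²r³/μ at r = 1.61×10^6 km, T = 12.7 days = 12.7 × 86400 s = 1.09728×10^6 s: μ = 4π²r³/T² = 1.36837×10^8 km³/s².
Transfer-ellipse semi-major axis a_t = (r₁ + r₂)/2 = (2.180×10^5 + 1.610×10^6)/2 = 9.140×10^5 km.
Half the transfer-orbit period gives t = π√(a_t³/μ) = 2.347×10^5 s.
Converting: 2.347×10^5 s ÷ 3600 s/hour = 65.2 hours.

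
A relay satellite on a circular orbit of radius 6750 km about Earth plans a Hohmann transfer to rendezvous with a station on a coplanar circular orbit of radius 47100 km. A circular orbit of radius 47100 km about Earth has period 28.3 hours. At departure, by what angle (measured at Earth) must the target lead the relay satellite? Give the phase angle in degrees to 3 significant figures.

φ = 102°

From Kepler's third law T² = 4π²r³/μ at r = 47100 km, T = 28.3 hours = 28.3 × 3600 s = 1.0188×10^5 s: μ = 4π²r³/T² = 3.97415×10^5 km³/s².
Semi-major axis of the transfer orbit: a_t = (6750 + 47100)/2 = 26925 km.
Transfer time t = π√(a_t³/μ) = 22017.2 s.
Target angular speed ω₂ = √(μ/r₂³) = 6.16724×10^-5 rad/s.
Angle swept by the target during transfer: ω₂·t = 1.3579 rad = 77.80°.
Arrival is 180° from departure on the ellipse, so φ = 180° − 77.80° = 102°.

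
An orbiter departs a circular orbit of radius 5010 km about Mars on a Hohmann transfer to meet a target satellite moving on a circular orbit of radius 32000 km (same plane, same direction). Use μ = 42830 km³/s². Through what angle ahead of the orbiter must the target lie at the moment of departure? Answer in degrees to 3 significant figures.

The Hohmann ellipse has a_t = (r₁ + r₂)/2 = 18505 km.
The half-period of the transfer ellipse is t = π√(a_t³/μ) = 38212.85 s.
Target angular speed ω₂ = √(μ/r₂³) = 3.615339×10^-5 rad/s.
Angle swept by the target during transfer: ω₂·t = 1.38152 rad = 79.16°.
The orbiter traverses 180° on the transfer ellipse, so the target must lead by 180° − 79.16° = 101°.

φ = 101°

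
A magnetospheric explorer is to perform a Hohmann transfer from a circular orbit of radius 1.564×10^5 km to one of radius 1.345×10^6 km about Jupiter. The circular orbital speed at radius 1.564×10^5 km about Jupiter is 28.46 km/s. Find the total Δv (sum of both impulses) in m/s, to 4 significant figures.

From the circular-orbit relation v² = μ/r at r = 1.564×10^5 km: μ = v²r = (28.46)² × 1.564×10^5 = 1.26680×10^8 km³/s².
Transfer-ellipse semi-major axis a_t = (r₁ + r₂)/2 = (1.564×10^5 + 1.345×10^6)/2 = 7.507×10^5 km.
Circular speed at r₁: v₁ = √(μ/r₁) = √(1.26680×10^8/1.564×10^5) = 28.460 km/s.
On the transfer ellipse at r₁, vis-viva equation gives v_p = √[μ(2/r₁ − 1/a_t)] = 38.095 km/s.
First burn Δv₁ = |v_p − v₁| = 9.635 km/s.
At r₂, v₂ = √(μ/r₂) = 9.705 km/s.
Transfer-orbit speed at r₂: v_a = √[μ(2/r₂ − 1/a_t)] = 4.430 km/s.
Second burn Δv₂ = |v₂ − v_a| = 5.275 km/s.
Δv = Δv₁ + Δv₂ = 9.635 + 5.275 = 14.91 km/s.

Δv = 14910 m/s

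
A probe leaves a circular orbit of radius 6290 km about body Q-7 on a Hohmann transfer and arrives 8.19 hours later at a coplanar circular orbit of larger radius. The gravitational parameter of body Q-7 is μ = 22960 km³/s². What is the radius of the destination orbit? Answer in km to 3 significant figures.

r₂ = 19000 km

Transfer time t = 8.19 hours = 29484 s, and t = π√(a_t³/μ).
So a_t = (μ t²/π²)^(1/3) = (22960 × (29484)² / π²)^(1/3) = 12646 km.
Since a_t = (r₁ + r₂)/2, r₂ = 2a_t − r₁ = 2×12646 − 6290 = 19002 km.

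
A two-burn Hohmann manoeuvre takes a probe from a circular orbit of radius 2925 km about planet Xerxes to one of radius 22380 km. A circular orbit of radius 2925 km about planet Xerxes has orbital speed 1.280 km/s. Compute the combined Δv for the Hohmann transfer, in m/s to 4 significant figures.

From the circular-orbit relation v² = μ/r at r = 2925 km: μ = v²r = (1.280)² × 2925 = 4792.32 km³/s².
The Hohmann ellipse has a_t = (r₁ + r₂)/2 = 12652.5 km.
Circular speed at r₁: v₁ = √(μ/r₁) = √(4792.32/2925) = 1.28000 km/s.
On the transfer ellipse at r₁, v² = μ(2/r − 1/a) gives v_p = √[μ(2/r₁ − 1/a_t)] = 1.70236 km/s.
First burn Δv₁ = |v_p − v₁| = 0.42236 km/s.
At r₂, v₂ = √(μ/r₂) = 0.462746 km/s.
Transfer-orbit speed at r₂: v_a = √[μ(2/r₂ − 1/a_t)] = 0.222494 km/s.
Second burn Δv₂ = |v₂ − v_a| = 0.24025 km/s.
Total Δv = Δv₁ + Δv₂ = 0.6626 km/s.

Δv = 662.6 m/s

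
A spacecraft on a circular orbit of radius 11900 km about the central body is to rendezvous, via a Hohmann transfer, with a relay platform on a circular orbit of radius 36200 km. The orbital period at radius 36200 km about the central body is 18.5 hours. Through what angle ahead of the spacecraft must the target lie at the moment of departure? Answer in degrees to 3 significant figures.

From Kepler's third law T² = 4π²r³/μ at r = 36200 km, T = 18.5 hours = 18.5 × 3600 s = 66600 s: μ = 4π²r³/T² = 4.22218×10^5 km³/s².
Transfer-ellipse semi-major axis a_t = (r₁ + r₂)/2 = (11900 + 36200)/2 = 24050 km.
The half-period of the transfer ellipse is t = π√(a_t³/μ) = 18032 s.
The target's mean motion on its circular orbit is ω₂ = √(μ/r₂³) = 9.4342×10^-5 rad/s.
Angle swept by the target during transfer: ω₂·t = 1.7012 rad = 97.47°.
The spacecraft traverses 180° on the transfer ellipse, so the target must lead by 180° − 97.47° = 82.5°.

φ = 82.5°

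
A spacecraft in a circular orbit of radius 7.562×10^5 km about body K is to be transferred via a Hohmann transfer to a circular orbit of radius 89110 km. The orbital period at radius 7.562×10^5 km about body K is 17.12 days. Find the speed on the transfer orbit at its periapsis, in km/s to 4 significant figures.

From Kepler's third law T² = 4π²r³/μ at r = 7.562×10^5 km, T = 17.12 days = 17.12 × 86400 s = 1.479168×10^6 s: μ = 4π²r³/T² = 7.80252×10^6 km³/s².
Semi-major axis of the transfer orbit: a_t = (7.562×10^5 + 89110)/2 = 4.22655×10^5 km.
At periapsis, r = 89110 km.
Applying v² = μ(2/r − 1/a_t): v = 12.52 km/s.

v = 12.52 km/s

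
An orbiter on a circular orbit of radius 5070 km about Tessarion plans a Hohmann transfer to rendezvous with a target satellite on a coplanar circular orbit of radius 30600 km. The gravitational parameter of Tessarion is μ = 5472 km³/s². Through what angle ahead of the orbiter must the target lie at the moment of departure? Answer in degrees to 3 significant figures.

φ = 99.9°

Transfer-ellipse semi-major axis a_t = (r₁ + r₂)/2 = (5070 + 30600)/2 = 17835 km.
Transfer time t = π√(a_t³/μ) = 1.01155×10^5 s.
Target angular speed ω₂ = √(μ/r₂³) = 1.38195×10^-5 rad/s.
Angle swept by the target during transfer: ω₂·t = 1.3979 rad = 80.09°.
Arrival is 180° from departure on the ellipse, so φ = 180° − 80.09° = 99.9°.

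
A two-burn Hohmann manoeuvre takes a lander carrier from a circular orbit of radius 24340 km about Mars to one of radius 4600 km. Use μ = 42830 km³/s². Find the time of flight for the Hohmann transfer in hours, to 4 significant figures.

The Hohmann ellipse has a_t = (r₁ + r₂)/2 = 14470 km.
Half the transfer-orbit period gives t = π√(a_t³/μ) = 26423 s.
Converting: 26423 s ÷ 3600 s/hour = 7.340 hours.

t = 7.340 hours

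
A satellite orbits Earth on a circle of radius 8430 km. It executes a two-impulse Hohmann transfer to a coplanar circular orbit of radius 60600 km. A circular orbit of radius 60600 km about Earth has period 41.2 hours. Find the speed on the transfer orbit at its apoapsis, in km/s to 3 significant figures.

From Kepler's third law T² = 4π²r³/μ at r = 60600 km, T = 41.2 hours = 41.2 × 3600 s = 1.4832×10^5 s: μ = 4π²r³/T² = 3.99373×10^5 km³/s².
Semi-major axis of the transfer orbit: a_t = (8430 + 60600)/2 = 34515 km.
At apoapsis, r = 60600 km.
From the vis-viva equation, v = √[μ(2/r − 1/a_t)] = 1.269 km/s.

v = 1.27 km/s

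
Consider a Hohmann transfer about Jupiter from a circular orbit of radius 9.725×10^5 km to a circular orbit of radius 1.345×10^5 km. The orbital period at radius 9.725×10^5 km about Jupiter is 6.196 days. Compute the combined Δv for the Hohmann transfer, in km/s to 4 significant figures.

From Kepler's third law T² = 4π²r³/μ at r = 9.725×10^5 km, T = 6.196 days = 6.196 × 86400 s = 5.353344×10^5 s: μ = 4π²r³/T² = 1.26700×10^8 km³/s².
Transfer-ellipse semi-major axis a_t = (r₁ + r₂)/2 = (9.725×10^5 + 1.345×10^5)/2 = 5.535×10^5 km.
At r₁ the circular-orbit speed is v₁ = √(μ/r₁) = 11.4142 km/s.
On the transfer ellipse at r₁, vis-viva gives v_a = √[μ(2/r₁ − 1/a_t)] = 5.62661 km/s.
First burn Δv₁ = |v_a − v₁| = 5.788 km/s.
At r₂, v₂ = √(μ/r₂) = 30.692 km/s.
Transfer-orbit speed at r₂: v_p = √[μ(2/r₂ − 1/a_t)] = 40.683 km/s.
Second burn Δv₂ = |v₂ − v_p| = 9.991 km/s.
Δv = Δv₁ + Δv₂ = 5.788 + 9.991 = 15.78 km/s.

Δv = 15.78 km/s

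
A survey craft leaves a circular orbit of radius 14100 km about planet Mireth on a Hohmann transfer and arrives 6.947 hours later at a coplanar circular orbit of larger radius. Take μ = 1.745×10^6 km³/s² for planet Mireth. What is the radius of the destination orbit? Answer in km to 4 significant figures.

Transfer time t = 6.947 hours = 25009.2 s, and t = π√(a_t³/μ).
So a_t = (μ t²/π²)^(1/3) = (1.745×10^6 × (25009.2)² / π²)^(1/3) = 47999 km.
Since a_t = (r₁ + r₂)/2, r₂ = 2a_t − r₁ = 2×47999 − 14100 = 81898 km.

r₂ = 81900 km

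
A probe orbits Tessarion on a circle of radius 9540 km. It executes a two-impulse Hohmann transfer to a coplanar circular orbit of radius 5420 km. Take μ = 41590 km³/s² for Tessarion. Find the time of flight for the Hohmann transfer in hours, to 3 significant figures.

The Hohmann ellipse has a_t = (r₁ + r₂)/2 = 7480 km.
Half the transfer-orbit period gives t = π√(a_t³/μ) = 9966 s.
Converting: 9966 s ÷ 3600 s/hour = 2.77 hours.

t = 2.77 hours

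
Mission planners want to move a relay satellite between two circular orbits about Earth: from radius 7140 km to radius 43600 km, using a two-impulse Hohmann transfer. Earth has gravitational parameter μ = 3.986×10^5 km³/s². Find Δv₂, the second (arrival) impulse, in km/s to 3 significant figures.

Transfer-ellipse semi-major axis a_t = (r₁ + r₂)/2 = (7140 + 43600)/2 = 25370 km.
On the circular orbit at r = 43600 km, v_c = √(μ/r) = 3.024 km/s.
Vis-viva on the transfer ellipse at r = 43600 km gives v_t = √[μ(2/r − 1/a_t)] = 1.604 km/s.
Δv₂ = |v_t − v_c| = |1.604 − 3.024| = 1.420 km/s.

Δv₂ = 1.42 km/s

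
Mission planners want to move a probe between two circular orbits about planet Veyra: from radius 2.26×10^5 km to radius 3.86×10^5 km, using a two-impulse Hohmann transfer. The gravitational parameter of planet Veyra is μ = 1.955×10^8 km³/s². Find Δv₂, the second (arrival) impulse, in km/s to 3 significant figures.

Δv₂ = 3.16 km/s

Semi-major axis of the transfer orbit: a_t = (2.260×10^5 + 3.860×10^5)/2 = 3.060×10^5 km.
On the circular orbit at r = 3.860×10^5 km, v_c = √(μ/r) = 22.505 km/s.
Vis-viva on the transfer ellipse at r = 3.860×10^5 km gives v_t = √[μ(2/r − 1/a_t)] = 19.341 km/s.
Δv₂ = |v_t − v_c| = |19.341 − 22.505| = 3.164 km/s.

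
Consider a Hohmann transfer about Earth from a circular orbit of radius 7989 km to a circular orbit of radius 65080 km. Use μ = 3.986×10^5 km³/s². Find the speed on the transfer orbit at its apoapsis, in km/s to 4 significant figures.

Transfer-ellipse semi-major axis a_t = (r₁ + r₂)/2 = (7989 + 65080)/2 = 36534.5 km.
At apoapsis, r = 65080 km.
Vis-viva: v = √[μ(2/r − 1/a_t)] = √[3.986×10^5 × (2/65080 − 1/36534.5)] = 1.157 km/s.

v = 1.157 km/s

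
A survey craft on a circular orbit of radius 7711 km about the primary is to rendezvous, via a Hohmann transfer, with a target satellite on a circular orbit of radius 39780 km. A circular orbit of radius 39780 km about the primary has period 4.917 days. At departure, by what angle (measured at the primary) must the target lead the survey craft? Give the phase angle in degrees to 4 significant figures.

φ = 96.99°

From Kepler's third law T² = 4π²r³/μ at r = 39780 km, T = 4.917 days = 4.917 × 86400 s = 4.248288×10^5 s: μ = 4π²r³/T² = 13769.8 km³/s².
The Hohmann ellipse has a_t = (r₁ + r₂)/2 = 23745.5 km.
The half-period of the transfer ellipse is t = π√(a_t³/μ) = 97962.3 s.
Target angular speed ω₂ = √(μ/r₂³) = 1.47899×10^-5 rad/s.
Angle swept by the target during transfer: ω₂·t = 1.44885 rad = 83.01°.
Arrival is 180° from departure on the ellipse, so φ = 180° − 83.01° = 96.99°.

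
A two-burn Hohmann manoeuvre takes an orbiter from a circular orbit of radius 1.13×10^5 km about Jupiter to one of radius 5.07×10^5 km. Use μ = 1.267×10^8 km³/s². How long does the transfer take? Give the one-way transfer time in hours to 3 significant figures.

t = 13.4 hours

Transfer-ellipse semi-major axis a_t = (r₁ + r₂)/2 = (1.130×10^5 + 5.070×10^5)/2 = 3.100×10^5 km.
Transfer time t = π√(a_t³/μ) = π√((3.100×10^5)³ / 1.267×10^8) = 48170 s.
Converting: 48170 s ÷ 3600 s/hour = 13.4 hours.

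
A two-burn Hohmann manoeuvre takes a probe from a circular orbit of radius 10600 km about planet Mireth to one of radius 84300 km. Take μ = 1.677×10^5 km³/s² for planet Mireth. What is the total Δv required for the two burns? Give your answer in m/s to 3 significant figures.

Δv = 2070 m/s

Transfer-ellipse semi-major axis a_t = (r₁ + r₂)/2 = (10600 + 84300)/2 = 47450 km.
Circular speed at r₁: v₁ = √(μ/r₁) = √(1.677×10^5/10600) = 3.978 km/s.
On the transfer ellipse at r₁, vis-viva equation gives v_p = √[μ(2/r₁ − 1/a_t)] = 5.302 km/s.
First burn Δv₁ = |v_p − v₁| = 1.324 km/s.
Circular speed at r₂: v₂ = √(μ/r₂) = 1.4104 km/s.
Transfer-orbit speed at r₂: v_a = √[μ(2/r₂ − 1/a_t)] = 0.66663 km/s.
Second burn Δv₂ = |v₂ − v_a| = 0.7438 km/s.
Total Δv = Δv₁ + Δv₂ = 2.068 km/s.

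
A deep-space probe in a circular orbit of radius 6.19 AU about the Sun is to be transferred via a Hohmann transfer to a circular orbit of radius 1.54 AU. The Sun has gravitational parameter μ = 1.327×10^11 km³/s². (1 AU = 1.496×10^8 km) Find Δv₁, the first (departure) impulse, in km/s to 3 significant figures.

In km: r₁ = 6.19 × 1.496×10^8 = 9.26024×10^8 km; r₂ = 1.54 × 1.496×10^8 = 2.30384×10^8 km.
Transfer-ellipse semi-major axis a_t = (r₁ + r₂)/2 = (9.26024×10^8 + 2.30384×10^8)/2 = 5.78204×10^8 km.
On the circular orbit at r = 9.26024×10^8 km, v_c = √(μ/r) = 11.971 km/s.
Transfer-orbit speed at the same r (vis-viva, a = a_t): v_t = √[μ(2/r − 1/a_t)] = 7.5563 km/s.
Δv₁ = |v_t − v_c| = |7.5563 − 11.971| = 4.415 km/s.

Δv₁ = 4.41 km/s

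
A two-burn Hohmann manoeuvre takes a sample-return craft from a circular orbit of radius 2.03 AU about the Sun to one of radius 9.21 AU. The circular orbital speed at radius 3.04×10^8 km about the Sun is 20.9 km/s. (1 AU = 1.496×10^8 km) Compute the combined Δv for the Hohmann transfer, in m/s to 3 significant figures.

From the circular-orbit relation v² = μ/r at r = 3.04×10^8 km: μ = v²r = (20.9)² × 3.04×10^8 = 1.32790×10^11 km³/s².
In km: r₁ = 2.03 × 1.496×10^8 = 3.03688×10^8 km; r₂ = 9.21 × 1.496×10^8 = 1.377816×10^9 km.
Transfer-ellipse semi-major axis a_t = (r₁ + r₂)/2 = (3.03688×10^8 + 1.377816×10^9)/2 = 8.40752×10^8 km.
At r₁ the circular-orbit speed is v₁ = √(μ/r₁) = 20.911 km/s.
On the transfer ellipse at r₁, vis-viva equation gives v_p = √[μ(2/r₁ − 1/a_t)] = 26.769 km/s.
First burn Δv₁ = |v_p − v₁| = 5.858 km/s.
Circular speed at r₂: v₂ = √(μ/r₂) = 9.817 km/s.
Transfer-orbit speed at r₂: v_a = √[μ(2/r₂ − 1/a_t)] = 5.900 km/s.
Second burn Δv₂ = |v₂ − v_a| = 3.917 km/s.
Δv = Δv₁ + Δv₂ = 5.858 + 3.917 = 9.775 km/s.

Δv = 9780 m/s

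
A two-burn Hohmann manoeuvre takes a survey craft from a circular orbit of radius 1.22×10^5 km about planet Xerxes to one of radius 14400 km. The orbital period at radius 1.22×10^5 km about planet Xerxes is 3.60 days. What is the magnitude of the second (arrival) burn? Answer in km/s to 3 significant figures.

Δv₂ = 2.42 km/s

From Kepler's third law T² = 4π²r³/μ at r = 1.22×10^5 km, T = 3.60 days = 3.60 × 86400 s = 3.1104×10^5 s: μ = 4π²r³/T² = 7.40980×10^5 km³/s².
Semi-major axis of the transfer orbit: a_t = (1.220×10^5 + 14400)/2 = 68200 km.
On the circular orbit at r = 14400 km, v_c = √(μ/r) = 7.173 km/s.
Transfer-orbit speed at the same r (vis-viva, a = a_t): v_t = √[μ(2/r − 1/a_t)] = 9.594 km/s.
Δv₂ = |v_t − v_c| = |9.594 − 7.173| = 2.421 km/s.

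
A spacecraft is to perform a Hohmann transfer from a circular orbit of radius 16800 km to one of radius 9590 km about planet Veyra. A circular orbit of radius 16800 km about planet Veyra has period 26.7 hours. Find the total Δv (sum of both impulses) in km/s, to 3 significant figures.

From Kepler's third law T² = 4π²r³/μ at r = 16800 km, T = 26.7 hours = 26.7 × 3600 s = 96120 s: μ = 4π²r³/T² = 20261.0 km³/s².
The Hohmann ellipse has a_t = (r₁ + r₂)/2 = 13195 km.
At r₁ the circular-orbit speed is v₁ = √(μ/r₁) = 1.09818 km/s.
On the transfer ellipse at r₁, vis-viva gives v_a = √[μ(2/r₁ − 1/a_t)] = 0.936224 km/s.
First burn Δv₁ = |v_a − v₁| = 0.16196 km/s.
Circular speed at r₂: v₂ = √(μ/r₂) = 1.45352 km/s.
Transfer-orbit speed at r₂: v_p = √[μ(2/r₂ − 1/a_t)] = 1.64010 km/s.
Second burn Δv₂ = |v₂ − v_p| = 0.18658 km/s.
Δv = Δv₁ + Δv₂ = 0.16196 + 0.18658 = 0.3485 km/s.

Δv = 0.349 km/s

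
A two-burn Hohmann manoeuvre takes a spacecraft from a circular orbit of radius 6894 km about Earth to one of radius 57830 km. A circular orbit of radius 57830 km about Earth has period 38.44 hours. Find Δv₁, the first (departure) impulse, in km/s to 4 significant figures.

Δv₁ = 2.561 km/s

From Kepler's third law T² = 4π²r³/μ at r = 57830 km, T = 38.44 hours = 38.44 × 3600 s = 1.38384×10^5 s: μ = 4π²r³/T² = 3.98701×10^5 km³/s².
Transfer-ellipse semi-major axis a_t = (r₁ + r₂)/2 = (6894 + 57830)/2 = 32362 km.
Circular speed at r = 6894 km: v_c = √(μ/r) = 7.6048 km/s.
Transfer-orbit speed at the same r (vis-viva, a = a_t): v_t = √[μ(2/r − 1/a_t)] = 10.166 km/s.
Δv₁ = |v_t − v_c| = |10.166 − 7.6048| = 2.561 km/s.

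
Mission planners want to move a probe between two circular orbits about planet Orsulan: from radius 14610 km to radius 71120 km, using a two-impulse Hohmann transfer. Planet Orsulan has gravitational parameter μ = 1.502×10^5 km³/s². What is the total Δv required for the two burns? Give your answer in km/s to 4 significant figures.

Transfer-ellipse semi-major axis a_t = (r₁ + r₂)/2 = (14610 + 71120)/2 = 42865 km.
Circular speed at r₁: v₁ = √(μ/r₁) = √(1.502×10^5/14610) = 3.2063 km/s.
On the transfer ellipse at r₁, vis-viva equation gives v_p = √[μ(2/r₁ − 1/a_t)] = 4.1300 km/s.
First burn Δv₁ = |v_p − v₁| = 0.92370 km/s.
At r₂, v₂ = √(μ/r₂) = 1.453246 km/s.
Transfer-orbit speed at r₂: v_a = √[μ(2/r₂ − 1/a_t)] = 0.8484237 km/s.
Second burn Δv₂ = |v₂ − v_a| = 0.60482 km/s.
Δv = Δv₁ + Δv₂ = 0.92370 + 0.60482 = 1.529 km/s.

Δv = 1.529 km/s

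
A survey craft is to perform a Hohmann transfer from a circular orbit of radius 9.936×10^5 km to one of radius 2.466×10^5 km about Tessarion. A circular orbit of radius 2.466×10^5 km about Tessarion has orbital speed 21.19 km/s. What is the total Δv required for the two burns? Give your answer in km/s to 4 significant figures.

From the circular-orbit relation v² = μ/r at r = 2.466×10^5 km: μ = v²r = (21.19)² × 2.466×10^5 = 1.10727×10^8 km³/s².
The Hohmann ellipse has a_t = (r₁ + r₂)/2 = 6.201×10^5 km.
Circular speed at r₁: v₁ = √(μ/r₁) = √(1.10727×10^8/9.936×10^5) = 10.5565 km/s.
Transfer-orbit speed at r₁ (v² = μ(2/r − 1/a)): v_a = √[μ(2/r₁ − 1/a_t)] = 6.65714 km/s.
First burn Δv₁ = |v_a − v₁| = 3.899 km/s.
Circular speed at r₂: v₂ = √(μ/r₂) = 21.190 km/s.
Transfer-orbit speed at r₂: v_p = √[μ(2/r₂ − 1/a_t)] = 26.823 km/s.
Second burn Δv₂ = |v₂ − v_p| = 5.633 km/s.
Total Δv = Δv₁ + Δv₂ = 9.532 km/s.

Δv = 9.532 km/s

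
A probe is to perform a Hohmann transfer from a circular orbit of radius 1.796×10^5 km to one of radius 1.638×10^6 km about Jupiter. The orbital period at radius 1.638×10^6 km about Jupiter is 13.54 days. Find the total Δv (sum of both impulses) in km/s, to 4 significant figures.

From Kepler's third law T² = 4π²r³/μ at r = 1.638×10^6 km, T = 13.54 days = 13.54 × 86400 s = 1.169856×10^6 s: μ = 4π²r³/T² = 1.26776×10^8 km³/s².
The Hohmann ellipse has a_t = (r₁ + r₂)/2 = 9.088×10^5 km.
Circular speed at r₁: v₁ = √(μ/r₁) = √(1.26776×10^8/1.796×10^5) = 26.57 km/s.
Transfer-orbit speed at r₁ (vis-viva equation): v_p = √[μ(2/r₁ − 1/a_t)] = 35.67 km/s.
First burn Δv₁ = |v_p − v₁| = 9.100 km/s.
At r₂, v₂ = √(μ/r₂) = 8.798 km/s.
Transfer-orbit speed at r₂: v_a = √[μ(2/r₂ − 1/a_t)] = 3.911 km/s.
Second burn Δv₂ = |v₂ − v_a| = 4.887 km/s.
Δv = Δv₁ + Δv₂ = 9.100 + 4.887 = 13.99 km/s.

Δv = 13.99 km/s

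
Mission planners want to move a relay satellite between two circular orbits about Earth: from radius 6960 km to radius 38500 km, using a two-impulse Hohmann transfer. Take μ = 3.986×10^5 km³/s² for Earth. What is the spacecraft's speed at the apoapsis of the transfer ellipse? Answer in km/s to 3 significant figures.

Semi-major axis of the transfer orbit: a_t = (6960 + 38500)/2 = 22730 km.
At apoapsis, r = 38500 km.
Vis-viva: v = √[μ(2/r − 1/a_t)] = √[3.986×10^5 × (2/38500 − 1/22730)] = 1.781 km/s.

v = 1.78 km/s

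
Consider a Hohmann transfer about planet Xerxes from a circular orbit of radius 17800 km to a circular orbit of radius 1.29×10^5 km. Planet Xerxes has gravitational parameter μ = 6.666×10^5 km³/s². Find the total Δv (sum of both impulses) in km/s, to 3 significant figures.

The Hohmann ellipse has a_t = (r₁ + r₂)/2 = 73400 km.
At r₁ the circular-orbit speed is v₁ = √(μ/r₁) = 6.120 km/s.
On the transfer ellipse at r₁, vis-viva equation gives v_p = √[μ(2/r₁ − 1/a_t)] = 8.113 km/s.
First burn Δv₁ = |v_p − v₁| = 1.993 km/s.
At r₂, v₂ = √(μ/r₂) = 2.273 km/s.
Transfer-orbit speed at r₂: v_a = √[μ(2/r₂ − 1/a_t)] = 1.119 km/s.
Second burn Δv₂ = |v₂ − v_a| = 1.154 km/s.
Δv = Δv₁ + Δv₂ = 1.993 + 1.154 = 3.147 km/s.

Δv = 3.15 km/s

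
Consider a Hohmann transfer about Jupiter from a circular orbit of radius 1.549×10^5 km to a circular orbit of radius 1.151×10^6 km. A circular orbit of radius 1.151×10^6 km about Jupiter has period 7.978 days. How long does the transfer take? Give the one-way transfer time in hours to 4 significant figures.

t = 40.91 hours

From Kepler's third law T² = 4π²r³/μ at r = 1.151×10^6 km, T = 7.978 days = 7.978 × 86400 s = 6.892992×10^5 s: μ = 4π²r³/T² = 1.26698×10^8 km³/s².
The Hohmann ellipse has a_t = (r₁ + r₂)/2 = 6.5295×10^5 km.
By Kepler's third law the transfer-orbit period is T = 2π√(a_t³/μ), so t = T/2 = 1.4726×10^5 s.
Converting: 1.4726×10^5 s ÷ 3600 s/hour = 40.91 hours.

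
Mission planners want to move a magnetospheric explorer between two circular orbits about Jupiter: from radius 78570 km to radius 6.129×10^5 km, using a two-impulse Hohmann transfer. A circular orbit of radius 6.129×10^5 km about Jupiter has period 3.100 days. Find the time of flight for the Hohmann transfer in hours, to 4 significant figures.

t = 15.76 hours

From Kepler's third law T² = 4π²r³/μ at r = 6.129×10^5 km, T = 3.100 days = 3.100 × 86400 s = 2.6784×10^5 s: μ = 4π²r³/T² = 1.26700×10^8 km³/s².
Semi-major axis of the transfer orbit: a_t = (78570 + 6.129×10^5)/2 = 3.45735×10^5 km.
By Kepler's third law the transfer-orbit period is T = 2π√(a_t³/μ), so t = T/2 = 56740 s.
Converting: 56740 s ÷ 3600 s/hour = 15.76 hours.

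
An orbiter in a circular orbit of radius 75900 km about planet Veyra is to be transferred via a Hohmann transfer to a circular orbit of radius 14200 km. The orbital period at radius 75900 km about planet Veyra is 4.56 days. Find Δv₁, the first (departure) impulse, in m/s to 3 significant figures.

From Kepler's third law T² = 4π²r³/μ at r = 75900 km, T = 4.56 days = 4.56 × 86400 s = 3.93984×10^5 s: μ = 4π²r³/T² = 1.11206×10^5 km³/s².
Transfer-ellipse semi-major axis a_t = (r₁ + r₂)/2 = (75900 + 14200)/2 = 45050 km.
Circular speed at r = 75900 km: v_c = √(μ/r) = 1.21044 km/s.
Transfer-orbit speed at the same r (vis-viva, a = a_t): v_t = √[μ(2/r − 1/a_t)] = 0.679579 km/s.
Δv₁ = |v_t − v_c| = |0.679579 − 1.21044| = 0.5309 km/s.

Δv₁ = 531 m/s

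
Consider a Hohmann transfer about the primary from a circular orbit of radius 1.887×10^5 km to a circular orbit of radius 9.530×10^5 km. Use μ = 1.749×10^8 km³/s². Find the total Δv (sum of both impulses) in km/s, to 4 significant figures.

Semi-major axis of the transfer orbit: a_t = (1.887×10^5 + 9.530×10^5)/2 = 5.7085×10^5 km.
Circular speed at r₁: v₁ = √(μ/r₁) = √(1.749×10^8/1.887×10^5) = 30.4445 km/s.
On the transfer ellipse at r₁, vis-viva gives v_p = √[μ(2/r₁ − 1/a_t)] = 39.3364 km/s.
First burn Δv₁ = |v_p − v₁| = 8.892 km/s.
Circular speed at r₂: v₂ = √(μ/r₂) = 13.547 km/s.
Transfer-orbit speed at r₂: v_a = √[μ(2/r₂ − 1/a_t)] = 7.7889 km/s.
Second burn Δv₂ = |v₂ − v_a| = 5.758 km/s.
Total Δv = Δv₁ + Δv₂ = 14.65 km/s.

Δv = 14.65 km/s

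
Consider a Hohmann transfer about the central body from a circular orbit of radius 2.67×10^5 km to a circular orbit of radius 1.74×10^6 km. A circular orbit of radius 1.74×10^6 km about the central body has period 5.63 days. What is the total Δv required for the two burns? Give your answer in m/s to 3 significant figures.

From Kepler's third law T² = 4π²r³/μ at r = 1.74×10^6 km, T = 5.63 days = 5.63 × 86400 s = 4.86432×10^5 s: μ = 4π²r³/T² = 8.78948×10^8 km³/s².
The Hohmann ellipse has a_t = (r₁ + r₂)/2 = 1.0035×10^6 km.
Circular speed at r₁: v₁ = √(μ/r₁) = √(8.78948×10^8/2.670×10^5) = 57.375 km/s.
On the transfer ellipse at r₁, vis-viva equation gives v_p = √[μ(2/r₁ − 1/a_t)] = 75.551 km/s.
First burn Δv₁ = |v_p − v₁| = 18.18 km/s.
At r₂, v₂ = √(μ/r₂) = 22.475 km/s.
Transfer-orbit speed at r₂: v_a = √[μ(2/r₂ − 1/a_t)] = 11.593 km/s.
Second burn Δv₂ = |v₂ − v_a| = 10.88 km/s.
Δv = Δv₁ + Δv₂ = 18.18 + 10.88 = 29.06 km/s.

Δv = 29100 m/s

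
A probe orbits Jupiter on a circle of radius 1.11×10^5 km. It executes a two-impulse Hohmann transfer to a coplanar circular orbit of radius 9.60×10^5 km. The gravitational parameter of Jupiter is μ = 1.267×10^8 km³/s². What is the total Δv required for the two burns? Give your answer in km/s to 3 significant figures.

Semi-major axis of the transfer orbit: a_t = (1.110×10^5 + 9.600×10^5)/2 = 5.355×10^5 km.
At r₁ the circular-orbit speed is v₁ = √(μ/r₁) = 33.79 km/s.
Transfer-orbit speed at r₁ (vis-viva): v_p = √[μ(2/r₁ − 1/a_t)] = 45.24 km/s.
First burn Δv₁ = |v_p − v₁| = 11.45 km/s.
At r₂, v₂ = √(μ/r₂) = 11.488 km/s.
Transfer-orbit speed at r₂: v_a = √[μ(2/r₂ − 1/a_t)] = 5.2304 km/s.
Second burn Δv₂ = |v₂ − v_a| = 6.258 km/s.
Δv = Δv₁ + Δv₂ = 11.45 + 6.258 = 17.71 km/s.

Δv = 17.7 km/s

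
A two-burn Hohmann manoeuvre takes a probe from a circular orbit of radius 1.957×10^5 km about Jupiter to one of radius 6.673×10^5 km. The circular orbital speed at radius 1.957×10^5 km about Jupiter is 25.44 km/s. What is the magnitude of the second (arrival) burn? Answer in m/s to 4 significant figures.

From the circular-orbit relation v² = μ/r at r = 1.957×10^5 km: μ = v²r = (25.44)² × 1.957×10^5 = 1.26656×10^8 km³/s².
Semi-major axis of the transfer orbit: a_t = (1.957×10^5 + 6.673×10^5)/2 = 4.315×10^5 km.
On the circular orbit at r = 6.673×10^5 km, v_c = √(μ/r) = 13.777 km/s.
Transfer-orbit speed at the same r (vis-viva, a = a_t): v_t = √[μ(2/r − 1/a_t)] = 9.2781 km/s.
Δv₂ = |v_t − v_c| = |9.2781 − 13.777| = 4.499 km/s.

Δv₂ = 4499 m/s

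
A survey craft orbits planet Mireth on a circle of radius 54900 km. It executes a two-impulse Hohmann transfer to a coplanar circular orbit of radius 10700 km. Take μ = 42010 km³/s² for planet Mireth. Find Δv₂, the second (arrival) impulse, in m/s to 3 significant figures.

Δv₂ = 582 m/s

Semi-major axis of the transfer orbit: a_t = (54900 + 10700)/2 = 32800 km.
Circular speed at r = 10700 km: v_c = √(μ/r) = 1.9815 km/s.
Vis-viva on the transfer ellipse at r = 10700 km gives v_t = √[μ(2/r − 1/a_t)] = 2.5635 km/s.
Δv₂ = |v_t − v_c| = |2.5635 − 1.9815| = 0.5820 km/s.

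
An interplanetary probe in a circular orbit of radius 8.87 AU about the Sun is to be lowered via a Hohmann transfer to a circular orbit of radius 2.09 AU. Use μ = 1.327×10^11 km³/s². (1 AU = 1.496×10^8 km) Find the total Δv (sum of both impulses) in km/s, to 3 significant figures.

In km: r₁ = 8.87 × 1.496×10^8 = 1.326952×10^9 km; r₂ = 2.09 × 1.496×10^8 = 3.12664×10^8 km.
Semi-major axis of the transfer orbit: a_t = (1.326952×10^9 + 3.12664×10^8)/2 = 8.19808×10^8 km.
At r₁ the circular-orbit speed is v₁ = √(μ/r₁) = 10.00 km/s.
Transfer-orbit speed at r₁ (vis-viva equation): v_a = √[μ(2/r₁ − 1/a_t)] = 6.176 km/s.
First burn Δv₁ = |v_a − v₁| = 3.824 km/s.
At r₂, v₂ = √(μ/r₂) = 20.601 km/s.
Transfer-orbit speed at r₂: v_p = √[μ(2/r₂ − 1/a_t)] = 26.210 km/s.
Second burn Δv₂ = |v₂ − v_p| = 5.609 km/s.
Δv = Δv₁ + Δv₂ = 3.824 + 5.609 = 9.433 km/s.

Δv = 9.43 km/s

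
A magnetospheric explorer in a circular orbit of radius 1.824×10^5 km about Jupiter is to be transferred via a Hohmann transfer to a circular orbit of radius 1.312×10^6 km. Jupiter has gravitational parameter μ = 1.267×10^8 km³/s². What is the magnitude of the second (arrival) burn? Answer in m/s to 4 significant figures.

Δv₂ = 4972 m/s

Semi-major axis of the transfer orbit: a_t = (1.824×10^5 + 1.312×10^6)/2 = 7.472×10^5 km.
Circular speed at r = 1.312×10^6 km: v_c = √(μ/r) = 9.827 km/s.
Transfer-orbit speed at the same r (vis-viva, a = a_t): v_t = √[μ(2/r − 1/a_t)] = 4.855 km/s.
Δv₂ = |v_t − v_c| = |4.855 − 9.827| = 4.972 km/s.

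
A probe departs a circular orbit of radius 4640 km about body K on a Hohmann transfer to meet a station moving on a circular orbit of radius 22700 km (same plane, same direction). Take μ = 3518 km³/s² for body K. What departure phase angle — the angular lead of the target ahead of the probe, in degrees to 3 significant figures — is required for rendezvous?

The Hohmann ellipse has a_t = (r₁ + r₂)/2 = 13670 km.
The half-period of the transfer ellipse is t = π√(a_t³/μ) = 84655 s.
Target angular speed ω₂ = √(μ/r₂³) = 1.7342×10^-5 rad/s.
Angle swept by the target during transfer: ω₂·t = 1.4681 rad = 84.12°.
Arrival is 180° from departure on the ellipse, so φ = 180° − 84.12° = 95.9°.

φ = 95.9°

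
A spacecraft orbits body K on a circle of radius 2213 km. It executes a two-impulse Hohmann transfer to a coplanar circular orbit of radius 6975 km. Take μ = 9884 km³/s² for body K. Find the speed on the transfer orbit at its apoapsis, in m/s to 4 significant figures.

v = 826.2 m/s

Semi-major axis of the transfer orbit: a_t = (2213 + 6975)/2 = 4594 km.
At apoapsis, r = 6975 km.
Applying v² = μ(2/r − 1/a_t): v = 0.8262 km/s.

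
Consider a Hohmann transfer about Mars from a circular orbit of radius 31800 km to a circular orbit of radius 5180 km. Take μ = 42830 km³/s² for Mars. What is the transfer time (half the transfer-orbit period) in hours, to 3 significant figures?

t = 10.6 hours

Semi-major axis of the transfer orbit: a_t = (31800 + 5180)/2 = 18490 km.
Transfer time t = π√(a_t³/μ) = π√((18490)³ / 42830) = 38170 s.
Converting: 38170 s ÷ 3600 s/hour = 10.6 hours.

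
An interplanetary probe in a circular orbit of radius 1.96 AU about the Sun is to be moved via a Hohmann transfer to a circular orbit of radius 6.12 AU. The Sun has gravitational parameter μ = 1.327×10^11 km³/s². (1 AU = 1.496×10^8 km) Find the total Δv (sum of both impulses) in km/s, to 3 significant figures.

Δv = 8.56 km/s

In km: r₁ = 1.96 × 1.496×10^8 = 2.93216×10^8 km; r₂ = 6.12 × 1.496×10^8 = 9.15552×10^8 km.
Semi-major axis of the transfer orbit: a_t = (2.93216×10^8 + 9.15552×10^8)/2 = 6.04384×10^8 km.
Circular speed at r₁: v₁ = √(μ/r₁) = √(1.327×10^11/2.93216×10^8) = 21.2736 km/s.
Transfer-orbit speed at r₁ (vis-viva): v_p = √[μ(2/r₁ − 1/a_t)] = 26.1834 km/s.
First burn Δv₁ = |v_p − v₁| = 4.9098 km/s.
At r₂, v₂ = √(μ/r₂) = 12.03910 km/s.
Transfer-orbit speed at r₂: v_a = √[μ(2/r₂ − 1/a_t)] = 8.385545 km/s.
Second burn Δv₂ = |v₂ − v_a| = 3.6536 km/s.
Δv = Δv₁ + Δv₂ = 4.9098 + 3.6536 = 8.563 km/s.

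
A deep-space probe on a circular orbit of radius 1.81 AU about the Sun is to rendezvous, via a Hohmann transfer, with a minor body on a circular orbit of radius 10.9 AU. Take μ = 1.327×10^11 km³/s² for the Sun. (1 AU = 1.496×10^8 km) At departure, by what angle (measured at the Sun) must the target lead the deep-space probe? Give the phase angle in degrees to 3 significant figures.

φ = 99.9°

In km: r₁ = 1.81 × 1.496×10^8 = 2.70776×10^8 km; r₂ = 10.9 × 1.496×10^8 = 1.63064×10^9 km.
The Hohmann ellipse has a_t = (r₁ + r₂)/2 = 9.50708×10^8 km.
Transfer time t = π√(a_t³/μ) = 2.52805×10^8 s.
The target's mean motion on its circular orbit is ω₂ = √(μ/r₂³) = 5.53221×10^-9 rad/s.
Angle swept by the target during transfer: ω₂·t = 1.3986 rad = 80.13°.
Arrival is 180° from departure on the ellipse, so φ = 180° − 80.13° = 99.9°.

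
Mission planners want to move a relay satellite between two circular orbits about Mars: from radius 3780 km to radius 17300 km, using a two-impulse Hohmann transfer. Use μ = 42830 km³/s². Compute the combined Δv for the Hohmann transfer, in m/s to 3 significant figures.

Δv = 1580 m/s

Transfer-ellipse semi-major axis a_t = (r₁ + r₂)/2 = (3780 + 17300)/2 = 10540 km.
Circular speed at r₁: v₁ = √(μ/r₁) = √(42830/3780) = 3.3661 km/s.
On the transfer ellipse at r₁, vis-viva gives v_p = √[μ(2/r₁ − 1/a_t)] = 4.3125 km/s.
First burn Δv₁ = |v_p − v₁| = 0.9464 km/s.
At r₂, v₂ = √(μ/r₂) = 1.57344 km/s.
Transfer-orbit speed at r₂: v_a = √[μ(2/r₂ − 1/a_t)] = 0.942273 km/s.
Second burn Δv₂ = |v₂ − v_a| = 0.6312 km/s.
Δv = Δv₁ + Δv₂ = 0.9464 + 0.6312 = 1.578 km/s.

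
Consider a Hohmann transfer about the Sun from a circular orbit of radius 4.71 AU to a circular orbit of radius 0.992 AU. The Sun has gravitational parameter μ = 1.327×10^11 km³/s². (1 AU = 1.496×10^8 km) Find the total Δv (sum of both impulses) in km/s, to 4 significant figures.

Δv = 14.16 km/s

In km: r₁ = 4.71 × 1.496×10^8 = 7.04616×10^8 km; r₂ = 0.992 × 1.496×10^8 = 1.484032×10^8 km.
The Hohmann ellipse has a_t = (r₁ + r₂)/2 = 4.265096×10^8 km.
At r₁ the circular-orbit speed is v₁ = √(μ/r₁) = 13.723 km/s.
Transfer-orbit speed at r₁ (v² = μ(2/r − 1/a)): v_a = √[μ(2/r₁ − 1/a_t)] = 8.0950 km/s.
First burn Δv₁ = |v_a − v₁| = 5.628 km/s.
Circular speed at r₂: v₂ = √(μ/r₂) = 29.903 km/s.
Transfer-orbit speed at r₂: v_p = √[μ(2/r₂ − 1/a_t)] = 38.435 km/s.
Second burn Δv₂ = |v₂ − v_p| = 8.532 km/s.
Total Δv = Δv₁ + Δv₂ = 14.16 km/s.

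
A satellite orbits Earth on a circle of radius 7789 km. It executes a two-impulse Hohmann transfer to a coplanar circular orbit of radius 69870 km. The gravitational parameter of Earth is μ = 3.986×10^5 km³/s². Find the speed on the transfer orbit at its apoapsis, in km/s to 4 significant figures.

v = 1.070 km/s

Semi-major axis of the transfer orbit: a_t = (7789 + 69870)/2 = 38829.5 km.
The apoapsis of the transfer ellipse is at r = 69870 km.
From the vis-viva equation, v = √[μ(2/r − 1/a_t)] = 1.070 km/s.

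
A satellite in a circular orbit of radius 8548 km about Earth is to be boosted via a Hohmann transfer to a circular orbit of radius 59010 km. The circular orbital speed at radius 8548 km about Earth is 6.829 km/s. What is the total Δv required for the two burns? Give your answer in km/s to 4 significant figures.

From the circular-orbit relation v² = μ/r at r = 8548 km: μ = v²r = (6.829)² × 8548 = 3.98638×10^5 km³/s².
The Hohmann ellipse has a_t = (r₁ + r₂)/2 = 33779 km.
Circular speed at r₁: v₁ = √(μ/r₁) = √(3.98638×10^5/8548) = 6.829 km/s.
On the transfer ellipse at r₁, vis-viva equation gives v_p = √[μ(2/r₁ − 1/a_t)] = 9.026 km/s.
First burn Δv₁ = |v_p − v₁| = 2.197 km/s.
At r₂, v₂ = √(μ/r₂) = 2.599 km/s.
Transfer-orbit speed at r₂: v_a = √[μ(2/r₂ − 1/a_t)] = 1.307 km/s.
Second burn Δv₂ = |v₂ − v_a| = 1.292 km/s.
Total Δv = Δv₁ + Δv₂ = 3.489 km/s.

Δv = 3.489 km/s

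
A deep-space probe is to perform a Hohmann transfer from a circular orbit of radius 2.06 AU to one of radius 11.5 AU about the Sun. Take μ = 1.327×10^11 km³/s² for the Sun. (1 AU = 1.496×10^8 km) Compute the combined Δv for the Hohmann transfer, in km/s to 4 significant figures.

Δv = 10.22 km/s

In km: r₁ = 2.06 × 1.496×10^8 = 3.08176×10^8 km; r₂ = 11.5 × 1.496×10^8 = 1.7204×10^9 km.
Transfer-ellipse semi-major axis a_t = (r₁ + r₂)/2 = (3.08176×10^8 + 1.7204×10^9)/2 = 1.014288×10^9 km.
At r₁ the circular-orbit speed is v₁ = √(μ/r₁) = 20.751 km/s.
On the transfer ellipse at r₁, vis-viva equation gives v_p = √[μ(2/r₁ − 1/a_t)] = 27.025 km/s.
First burn Δv₁ = |v_p − v₁| = 6.274 km/s.
Circular speed at r₂: v₂ = √(μ/r₂) = 8.783 km/s.
Transfer-orbit speed at r₂: v_a = √[μ(2/r₂ − 1/a_t)] = 4.841 km/s.
Second burn Δv₂ = |v₂ − v_a| = 3.942 km/s.
Total Δv = Δv₁ + Δv₂ = 10.22 km/s.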